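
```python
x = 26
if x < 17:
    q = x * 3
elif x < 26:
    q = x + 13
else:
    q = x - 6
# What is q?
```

Answer: 20

Derivation:
Trace (tracking q):
x = 26  # -> x = 26
if x < 17:  # condition is False
elif x < 26:  # condition is False
else:
    q = x - 6  # -> q = 20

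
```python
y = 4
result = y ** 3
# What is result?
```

Answer: 64

Derivation:
Trace (tracking result):
y = 4  # -> y = 4
result = y ** 3  # -> result = 64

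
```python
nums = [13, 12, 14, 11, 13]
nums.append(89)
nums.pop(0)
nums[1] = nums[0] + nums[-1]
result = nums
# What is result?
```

Trace (tracking result):
nums = [13, 12, 14, 11, 13]  # -> nums = [13, 12, 14, 11, 13]
nums.append(89)  # -> nums = [13, 12, 14, 11, 13, 89]
nums.pop(0)  # -> nums = [12, 14, 11, 13, 89]
nums[1] = nums[0] + nums[-1]  # -> nums = [12, 101, 11, 13, 89]
result = nums  # -> result = [12, 101, 11, 13, 89]

Answer: [12, 101, 11, 13, 89]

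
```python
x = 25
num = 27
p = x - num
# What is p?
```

Trace (tracking p):
x = 25  # -> x = 25
num = 27  # -> num = 27
p = x - num  # -> p = -2

Answer: -2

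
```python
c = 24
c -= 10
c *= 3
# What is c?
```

Answer: 42

Derivation:
Trace (tracking c):
c = 24  # -> c = 24
c -= 10  # -> c = 14
c *= 3  # -> c = 42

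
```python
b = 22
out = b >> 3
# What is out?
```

Trace (tracking out):
b = 22  # -> b = 22
out = b >> 3  # -> out = 2

Answer: 2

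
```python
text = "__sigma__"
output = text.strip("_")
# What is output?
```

Answer: 'sigma'

Derivation:
Trace (tracking output):
text = '__sigma__'  # -> text = '__sigma__'
output = text.strip('_')  # -> output = 'sigma'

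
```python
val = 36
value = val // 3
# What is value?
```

Answer: 12

Derivation:
Trace (tracking value):
val = 36  # -> val = 36
value = val // 3  # -> value = 12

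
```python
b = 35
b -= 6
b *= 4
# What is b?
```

Trace (tracking b):
b = 35  # -> b = 35
b -= 6  # -> b = 29
b *= 4  # -> b = 116

Answer: 116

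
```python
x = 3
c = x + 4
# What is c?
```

Answer: 7

Derivation:
Trace (tracking c):
x = 3  # -> x = 3
c = x + 4  # -> c = 7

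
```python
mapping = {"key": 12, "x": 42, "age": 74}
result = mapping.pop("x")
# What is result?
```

Answer: 42

Derivation:
Trace (tracking result):
mapping = {'key': 12, 'x': 42, 'age': 74}  # -> mapping = {'key': 12, 'x': 42, 'age': 74}
result = mapping.pop('x')  # -> result = 42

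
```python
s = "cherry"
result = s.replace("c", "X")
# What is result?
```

Trace (tracking result):
s = 'cherry'  # -> s = 'cherry'
result = s.replace('c', 'X')  # -> result = 'Xherry'

Answer: 'Xherry'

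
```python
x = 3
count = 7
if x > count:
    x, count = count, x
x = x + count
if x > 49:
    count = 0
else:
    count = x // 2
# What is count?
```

Answer: 5

Derivation:
Trace (tracking count):
x = 3  # -> x = 3
count = 7  # -> count = 7
if x > count:  # condition is False
x = x + count  # -> x = 10
if x > 49:  # condition is False
else:
    count = x // 2  # -> count = 5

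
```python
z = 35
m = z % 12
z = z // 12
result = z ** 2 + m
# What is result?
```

Answer: 15

Derivation:
Trace (tracking result):
z = 35  # -> z = 35
m = z % 12  # -> m = 11
z = z // 12  # -> z = 2
result = z ** 2 + m  # -> result = 15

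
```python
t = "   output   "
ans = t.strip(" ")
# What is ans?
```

Answer: 'output'

Derivation:
Trace (tracking ans):
t = '   output   '  # -> t = '   output   '
ans = t.strip(' ')  # -> ans = 'output'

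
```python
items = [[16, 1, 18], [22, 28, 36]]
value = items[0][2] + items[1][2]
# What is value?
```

Answer: 54

Derivation:
Trace (tracking value):
items = [[16, 1, 18], [22, 28, 36]]  # -> items = [[16, 1, 18], [22, 28, 36]]
value = items[0][2] + items[1][2]  # -> value = 54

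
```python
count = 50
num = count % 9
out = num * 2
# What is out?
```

Answer: 10

Derivation:
Trace (tracking out):
count = 50  # -> count = 50
num = count % 9  # -> num = 5
out = num * 2  # -> out = 10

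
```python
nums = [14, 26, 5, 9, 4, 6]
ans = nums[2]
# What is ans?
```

Answer: 5

Derivation:
Trace (tracking ans):
nums = [14, 26, 5, 9, 4, 6]  # -> nums = [14, 26, 5, 9, 4, 6]
ans = nums[2]  # -> ans = 5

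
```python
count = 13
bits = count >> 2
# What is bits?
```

Answer: 3

Derivation:
Trace (tracking bits):
count = 13  # -> count = 13
bits = count >> 2  # -> bits = 3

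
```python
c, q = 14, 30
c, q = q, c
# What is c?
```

Answer: 30

Derivation:
Trace (tracking c):
c, q = (14, 30)  # -> c = 14, q = 30
c, q = (q, c)  # -> c = 30, q = 14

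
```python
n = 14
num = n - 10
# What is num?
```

Trace (tracking num):
n = 14  # -> n = 14
num = n - 10  # -> num = 4

Answer: 4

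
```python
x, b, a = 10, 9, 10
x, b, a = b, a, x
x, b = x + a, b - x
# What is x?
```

Answer: 19

Derivation:
Trace (tracking x):
x, b, a = (10, 9, 10)  # -> x = 10, b = 9, a = 10
x, b, a = (b, a, x)  # -> x = 9, b = 10, a = 10
x, b = (x + a, b - x)  # -> x = 19, b = 1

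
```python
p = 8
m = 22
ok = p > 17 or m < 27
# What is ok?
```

Trace (tracking ok):
p = 8  # -> p = 8
m = 22  # -> m = 22
ok = p > 17 or m < 27  # -> ok = True

Answer: True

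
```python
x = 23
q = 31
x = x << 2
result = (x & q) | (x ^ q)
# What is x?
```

Trace (tracking x):
x = 23  # -> x = 23
q = 31  # -> q = 31
x = x << 2  # -> x = 92
result = x & q | x ^ q  # -> result = 95

Answer: 92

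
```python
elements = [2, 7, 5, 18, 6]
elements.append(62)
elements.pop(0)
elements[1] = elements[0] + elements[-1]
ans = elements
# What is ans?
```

Answer: [7, 69, 18, 6, 62]

Derivation:
Trace (tracking ans):
elements = [2, 7, 5, 18, 6]  # -> elements = [2, 7, 5, 18, 6]
elements.append(62)  # -> elements = [2, 7, 5, 18, 6, 62]
elements.pop(0)  # -> elements = [7, 5, 18, 6, 62]
elements[1] = elements[0] + elements[-1]  # -> elements = [7, 69, 18, 6, 62]
ans = elements  # -> ans = [7, 69, 18, 6, 62]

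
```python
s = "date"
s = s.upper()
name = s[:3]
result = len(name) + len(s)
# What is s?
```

Answer: 'DATE'

Derivation:
Trace (tracking s):
s = 'date'  # -> s = 'date'
s = s.upper()  # -> s = 'DATE'
name = s[:3]  # -> name = 'DAT'
result = len(name) + len(s)  # -> result = 7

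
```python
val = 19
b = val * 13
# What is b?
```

Trace (tracking b):
val = 19  # -> val = 19
b = val * 13  # -> b = 247

Answer: 247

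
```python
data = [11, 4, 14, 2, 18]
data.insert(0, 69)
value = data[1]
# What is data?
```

Answer: [69, 11, 4, 14, 2, 18]

Derivation:
Trace (tracking data):
data = [11, 4, 14, 2, 18]  # -> data = [11, 4, 14, 2, 18]
data.insert(0, 69)  # -> data = [69, 11, 4, 14, 2, 18]
value = data[1]  # -> value = 11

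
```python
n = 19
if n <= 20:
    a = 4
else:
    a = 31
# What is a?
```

Trace (tracking a):
n = 19  # -> n = 19
if n <= 20:  # condition is True
    a = 4  # -> a = 4

Answer: 4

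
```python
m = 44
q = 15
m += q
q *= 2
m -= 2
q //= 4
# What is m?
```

Trace (tracking m):
m = 44  # -> m = 44
q = 15  # -> q = 15
m += q  # -> m = 59
q *= 2  # -> q = 30
m -= 2  # -> m = 57
q //= 4  # -> q = 7

Answer: 57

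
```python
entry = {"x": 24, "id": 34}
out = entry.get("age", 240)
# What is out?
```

Answer: 240

Derivation:
Trace (tracking out):
entry = {'x': 24, 'id': 34}  # -> entry = {'x': 24, 'id': 34}
out = entry.get('age', 240)  # -> out = 240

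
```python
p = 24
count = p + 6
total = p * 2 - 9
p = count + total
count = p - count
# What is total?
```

Answer: 39

Derivation:
Trace (tracking total):
p = 24  # -> p = 24
count = p + 6  # -> count = 30
total = p * 2 - 9  # -> total = 39
p = count + total  # -> p = 69
count = p - count  # -> count = 39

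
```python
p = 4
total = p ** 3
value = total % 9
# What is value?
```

Trace (tracking value):
p = 4  # -> p = 4
total = p ** 3  # -> total = 64
value = total % 9  # -> value = 1

Answer: 1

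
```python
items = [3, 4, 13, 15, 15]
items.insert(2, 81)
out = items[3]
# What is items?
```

Answer: [3, 4, 81, 13, 15, 15]

Derivation:
Trace (tracking items):
items = [3, 4, 13, 15, 15]  # -> items = [3, 4, 13, 15, 15]
items.insert(2, 81)  # -> items = [3, 4, 81, 13, 15, 15]
out = items[3]  # -> out = 13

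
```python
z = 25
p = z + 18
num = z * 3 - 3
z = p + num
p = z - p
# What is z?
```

Trace (tracking z):
z = 25  # -> z = 25
p = z + 18  # -> p = 43
num = z * 3 - 3  # -> num = 72
z = p + num  # -> z = 115
p = z - p  # -> p = 72

Answer: 115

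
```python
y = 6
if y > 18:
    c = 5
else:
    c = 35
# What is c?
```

Answer: 35

Derivation:
Trace (tracking c):
y = 6  # -> y = 6
if y > 18:  # condition is False
else:
    c = 35  # -> c = 35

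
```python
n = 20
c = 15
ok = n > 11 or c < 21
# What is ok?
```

Answer: True

Derivation:
Trace (tracking ok):
n = 20  # -> n = 20
c = 15  # -> c = 15
ok = n > 11 or c < 21  # -> ok = True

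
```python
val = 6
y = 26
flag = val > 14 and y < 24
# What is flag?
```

Answer: False

Derivation:
Trace (tracking flag):
val = 6  # -> val = 6
y = 26  # -> y = 26
flag = val > 14 and y < 24  # -> flag = False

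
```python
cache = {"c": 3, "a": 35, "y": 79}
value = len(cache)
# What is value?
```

Answer: 3

Derivation:
Trace (tracking value):
cache = {'c': 3, 'a': 35, 'y': 79}  # -> cache = {'c': 3, 'a': 35, 'y': 79}
value = len(cache)  # -> value = 3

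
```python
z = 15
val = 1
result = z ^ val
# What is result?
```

Trace (tracking result):
z = 15  # -> z = 15
val = 1  # -> val = 1
result = z ^ val  # -> result = 14

Answer: 14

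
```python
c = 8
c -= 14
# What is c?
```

Trace (tracking c):
c = 8  # -> c = 8
c -= 14  # -> c = -6

Answer: -6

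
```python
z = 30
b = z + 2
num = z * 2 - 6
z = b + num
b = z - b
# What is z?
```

Trace (tracking z):
z = 30  # -> z = 30
b = z + 2  # -> b = 32
num = z * 2 - 6  # -> num = 54
z = b + num  # -> z = 86
b = z - b  # -> b = 54

Answer: 86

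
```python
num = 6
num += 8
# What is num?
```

Trace (tracking num):
num = 6  # -> num = 6
num += 8  # -> num = 14

Answer: 14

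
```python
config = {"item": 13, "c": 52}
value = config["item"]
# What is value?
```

Answer: 13

Derivation:
Trace (tracking value):
config = {'item': 13, 'c': 52}  # -> config = {'item': 13, 'c': 52}
value = config['item']  # -> value = 13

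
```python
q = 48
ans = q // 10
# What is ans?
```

Answer: 4

Derivation:
Trace (tracking ans):
q = 48  # -> q = 48
ans = q // 10  # -> ans = 4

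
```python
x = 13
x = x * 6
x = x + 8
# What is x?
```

Trace (tracking x):
x = 13  # -> x = 13
x = x * 6  # -> x = 78
x = x + 8  # -> x = 86

Answer: 86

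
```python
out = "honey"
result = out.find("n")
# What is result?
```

Answer: 2

Derivation:
Trace (tracking result):
out = 'honey'  # -> out = 'honey'
result = out.find('n')  # -> result = 2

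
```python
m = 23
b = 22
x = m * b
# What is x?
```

Trace (tracking x):
m = 23  # -> m = 23
b = 22  # -> b = 22
x = m * b  # -> x = 506

Answer: 506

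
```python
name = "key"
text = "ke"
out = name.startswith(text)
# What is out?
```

Trace (tracking out):
name = 'key'  # -> name = 'key'
text = 'ke'  # -> text = 'ke'
out = name.startswith(text)  # -> out = True

Answer: True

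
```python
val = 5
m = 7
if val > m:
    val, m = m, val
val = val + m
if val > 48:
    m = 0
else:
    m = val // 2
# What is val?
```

Answer: 12

Derivation:
Trace (tracking val):
val = 5  # -> val = 5
m = 7  # -> m = 7
if val > m:  # condition is False
val = val + m  # -> val = 12
if val > 48:  # condition is False
else:
    m = val // 2  # -> m = 6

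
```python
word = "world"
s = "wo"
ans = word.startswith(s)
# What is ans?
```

Trace (tracking ans):
word = 'world'  # -> word = 'world'
s = 'wo'  # -> s = 'wo'
ans = word.startswith(s)  # -> ans = True

Answer: True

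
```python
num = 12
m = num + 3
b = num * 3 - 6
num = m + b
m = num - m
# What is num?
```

Answer: 45

Derivation:
Trace (tracking num):
num = 12  # -> num = 12
m = num + 3  # -> m = 15
b = num * 3 - 6  # -> b = 30
num = m + b  # -> num = 45
m = num - m  # -> m = 30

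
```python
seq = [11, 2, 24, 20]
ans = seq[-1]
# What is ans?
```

Answer: 20

Derivation:
Trace (tracking ans):
seq = [11, 2, 24, 20]  # -> seq = [11, 2, 24, 20]
ans = seq[-1]  # -> ans = 20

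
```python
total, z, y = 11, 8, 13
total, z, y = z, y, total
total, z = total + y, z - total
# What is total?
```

Trace (tracking total):
total, z, y = (11, 8, 13)  # -> total = 11, z = 8, y = 13
total, z, y = (z, y, total)  # -> total = 8, z = 13, y = 11
total, z = (total + y, z - total)  # -> total = 19, z = 5

Answer: 19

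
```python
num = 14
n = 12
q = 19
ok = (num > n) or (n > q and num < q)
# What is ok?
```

Trace (tracking ok):
num = 14  # -> num = 14
n = 12  # -> n = 12
q = 19  # -> q = 19
ok = num > n or (n > q and num < q)  # -> ok = True

Answer: True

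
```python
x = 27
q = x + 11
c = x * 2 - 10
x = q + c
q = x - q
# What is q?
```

Answer: 44

Derivation:
Trace (tracking q):
x = 27  # -> x = 27
q = x + 11  # -> q = 38
c = x * 2 - 10  # -> c = 44
x = q + c  # -> x = 82
q = x - q  # -> q = 44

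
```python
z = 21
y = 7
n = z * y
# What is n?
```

Answer: 147

Derivation:
Trace (tracking n):
z = 21  # -> z = 21
y = 7  # -> y = 7
n = z * y  # -> n = 147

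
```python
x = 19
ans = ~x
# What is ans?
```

Trace (tracking ans):
x = 19  # -> x = 19
ans = ~x  # -> ans = -20

Answer: -20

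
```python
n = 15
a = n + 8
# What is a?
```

Trace (tracking a):
n = 15  # -> n = 15
a = n + 8  # -> a = 23

Answer: 23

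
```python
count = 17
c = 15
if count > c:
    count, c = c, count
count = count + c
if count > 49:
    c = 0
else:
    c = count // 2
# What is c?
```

Trace (tracking c):
count = 17  # -> count = 17
c = 15  # -> c = 15
if count > c:  # condition is True
    count, c = (c, count)  # -> count = 15, c = 17
count = count + c  # -> count = 32
if count > 49:  # condition is False
else:
    c = count // 2  # -> c = 16

Answer: 16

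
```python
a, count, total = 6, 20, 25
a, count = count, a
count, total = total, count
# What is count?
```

Answer: 25

Derivation:
Trace (tracking count):
a, count, total = (6, 20, 25)  # -> a = 6, count = 20, total = 25
a, count = (count, a)  # -> a = 20, count = 6
count, total = (total, count)  # -> count = 25, total = 6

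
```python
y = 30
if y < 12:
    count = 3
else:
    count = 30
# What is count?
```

Trace (tracking count):
y = 30  # -> y = 30
if y < 12:  # condition is False
else:
    count = 30  # -> count = 30

Answer: 30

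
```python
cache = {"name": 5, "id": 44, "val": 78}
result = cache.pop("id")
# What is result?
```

Answer: 44

Derivation:
Trace (tracking result):
cache = {'name': 5, 'id': 44, 'val': 78}  # -> cache = {'name': 5, 'id': 44, 'val': 78}
result = cache.pop('id')  # -> result = 44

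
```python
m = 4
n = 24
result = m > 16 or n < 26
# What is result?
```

Answer: True

Derivation:
Trace (tracking result):
m = 4  # -> m = 4
n = 24  # -> n = 24
result = m > 16 or n < 26  # -> result = True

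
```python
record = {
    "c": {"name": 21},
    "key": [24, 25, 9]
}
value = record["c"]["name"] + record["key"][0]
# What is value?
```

Answer: 45

Derivation:
Trace (tracking value):
record = {'c': {'name': 21}, 'key': [24, 25, 9]}  # -> record = {'c': {'name': 21}, 'key': [24, 25, 9]}
value = record['c']['name'] + record['key'][0]  # -> value = 45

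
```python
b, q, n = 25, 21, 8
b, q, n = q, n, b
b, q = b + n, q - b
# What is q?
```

Trace (tracking q):
b, q, n = (25, 21, 8)  # -> b = 25, q = 21, n = 8
b, q, n = (q, n, b)  # -> b = 21, q = 8, n = 25
b, q = (b + n, q - b)  # -> b = 46, q = -13

Answer: -13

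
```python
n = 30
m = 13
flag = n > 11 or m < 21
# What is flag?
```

Trace (tracking flag):
n = 30  # -> n = 30
m = 13  # -> m = 13
flag = n > 11 or m < 21  # -> flag = True

Answer: True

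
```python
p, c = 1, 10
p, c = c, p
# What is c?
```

Answer: 1

Derivation:
Trace (tracking c):
p, c = (1, 10)  # -> p = 1, c = 10
p, c = (c, p)  # -> p = 10, c = 1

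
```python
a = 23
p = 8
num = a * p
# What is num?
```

Answer: 184

Derivation:
Trace (tracking num):
a = 23  # -> a = 23
p = 8  # -> p = 8
num = a * p  # -> num = 184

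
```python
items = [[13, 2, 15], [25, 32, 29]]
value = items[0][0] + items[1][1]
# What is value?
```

Trace (tracking value):
items = [[13, 2, 15], [25, 32, 29]]  # -> items = [[13, 2, 15], [25, 32, 29]]
value = items[0][0] + items[1][1]  # -> value = 45

Answer: 45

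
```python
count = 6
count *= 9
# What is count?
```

Answer: 54

Derivation:
Trace (tracking count):
count = 6  # -> count = 6
count *= 9  # -> count = 54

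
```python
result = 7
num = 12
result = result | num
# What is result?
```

Trace (tracking result):
result = 7  # -> result = 7
num = 12  # -> num = 12
result = result | num  # -> result = 15

Answer: 15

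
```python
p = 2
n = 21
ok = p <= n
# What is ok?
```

Trace (tracking ok):
p = 2  # -> p = 2
n = 21  # -> n = 21
ok = p <= n  # -> ok = True

Answer: True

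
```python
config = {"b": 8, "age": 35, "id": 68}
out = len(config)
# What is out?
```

Answer: 3

Derivation:
Trace (tracking out):
config = {'b': 8, 'age': 35, 'id': 68}  # -> config = {'b': 8, 'age': 35, 'id': 68}
out = len(config)  # -> out = 3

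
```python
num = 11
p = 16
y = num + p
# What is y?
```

Trace (tracking y):
num = 11  # -> num = 11
p = 16  # -> p = 16
y = num + p  # -> y = 27

Answer: 27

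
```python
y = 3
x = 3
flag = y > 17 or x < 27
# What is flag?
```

Trace (tracking flag):
y = 3  # -> y = 3
x = 3  # -> x = 3
flag = y > 17 or x < 27  # -> flag = True

Answer: True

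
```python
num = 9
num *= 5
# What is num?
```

Trace (tracking num):
num = 9  # -> num = 9
num *= 5  # -> num = 45

Answer: 45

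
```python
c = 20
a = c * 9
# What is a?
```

Trace (tracking a):
c = 20  # -> c = 20
a = c * 9  # -> a = 180

Answer: 180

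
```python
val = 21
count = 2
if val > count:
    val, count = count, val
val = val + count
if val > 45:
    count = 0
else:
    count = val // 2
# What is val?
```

Answer: 23

Derivation:
Trace (tracking val):
val = 21  # -> val = 21
count = 2  # -> count = 2
if val > count:  # condition is True
    val, count = (count, val)  # -> val = 2, count = 21
val = val + count  # -> val = 23
if val > 45:  # condition is False
else:
    count = val // 2  # -> count = 11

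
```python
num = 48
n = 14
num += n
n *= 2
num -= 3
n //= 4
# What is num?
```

Trace (tracking num):
num = 48  # -> num = 48
n = 14  # -> n = 14
num += n  # -> num = 62
n *= 2  # -> n = 28
num -= 3  # -> num = 59
n //= 4  # -> n = 7

Answer: 59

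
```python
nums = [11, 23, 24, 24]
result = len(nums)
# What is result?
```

Answer: 4

Derivation:
Trace (tracking result):
nums = [11, 23, 24, 24]  # -> nums = [11, 23, 24, 24]
result = len(nums)  # -> result = 4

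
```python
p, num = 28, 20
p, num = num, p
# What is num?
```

Answer: 28

Derivation:
Trace (tracking num):
p, num = (28, 20)  # -> p = 28, num = 20
p, num = (num, p)  # -> p = 20, num = 28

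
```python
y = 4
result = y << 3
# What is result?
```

Trace (tracking result):
y = 4  # -> y = 4
result = y << 3  # -> result = 32

Answer: 32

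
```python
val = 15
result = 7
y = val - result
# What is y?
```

Answer: 8

Derivation:
Trace (tracking y):
val = 15  # -> val = 15
result = 7  # -> result = 7
y = val - result  # -> y = 8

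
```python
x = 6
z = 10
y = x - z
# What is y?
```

Answer: -4

Derivation:
Trace (tracking y):
x = 6  # -> x = 6
z = 10  # -> z = 10
y = x - z  # -> y = -4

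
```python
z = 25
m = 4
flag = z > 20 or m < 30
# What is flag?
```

Trace (tracking flag):
z = 25  # -> z = 25
m = 4  # -> m = 4
flag = z > 20 or m < 30  # -> flag = True

Answer: True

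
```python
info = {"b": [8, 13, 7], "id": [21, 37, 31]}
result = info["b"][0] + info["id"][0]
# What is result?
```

Answer: 29

Derivation:
Trace (tracking result):
info = {'b': [8, 13, 7], 'id': [21, 37, 31]}  # -> info = {'b': [8, 13, 7], 'id': [21, 37, 31]}
result = info['b'][0] + info['id'][0]  # -> result = 29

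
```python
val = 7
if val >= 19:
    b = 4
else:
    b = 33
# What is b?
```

Answer: 33

Derivation:
Trace (tracking b):
val = 7  # -> val = 7
if val >= 19:  # condition is False
else:
    b = 33  # -> b = 33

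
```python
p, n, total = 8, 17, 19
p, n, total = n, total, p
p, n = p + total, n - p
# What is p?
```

Answer: 25

Derivation:
Trace (tracking p):
p, n, total = (8, 17, 19)  # -> p = 8, n = 17, total = 19
p, n, total = (n, total, p)  # -> p = 17, n = 19, total = 8
p, n = (p + total, n - p)  # -> p = 25, n = 2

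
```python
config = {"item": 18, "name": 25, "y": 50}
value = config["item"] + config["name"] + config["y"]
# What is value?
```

Trace (tracking value):
config = {'item': 18, 'name': 25, 'y': 50}  # -> config = {'item': 18, 'name': 25, 'y': 50}
value = config['item'] + config['name'] + config['y']  # -> value = 93

Answer: 93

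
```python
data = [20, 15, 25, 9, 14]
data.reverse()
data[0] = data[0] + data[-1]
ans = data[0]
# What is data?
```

Trace (tracking data):
data = [20, 15, 25, 9, 14]  # -> data = [20, 15, 25, 9, 14]
data.reverse()  # -> data = [14, 9, 25, 15, 20]
data[0] = data[0] + data[-1]  # -> data = [34, 9, 25, 15, 20]
ans = data[0]  # -> ans = 34

Answer: [34, 9, 25, 15, 20]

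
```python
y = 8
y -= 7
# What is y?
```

Trace (tracking y):
y = 8  # -> y = 8
y -= 7  # -> y = 1

Answer: 1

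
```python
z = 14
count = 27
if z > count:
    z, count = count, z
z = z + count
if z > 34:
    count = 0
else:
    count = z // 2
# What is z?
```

Answer: 41

Derivation:
Trace (tracking z):
z = 14  # -> z = 14
count = 27  # -> count = 27
if z > count:  # condition is False
z = z + count  # -> z = 41
if z > 34:  # condition is True
    count = 0  # -> count = 0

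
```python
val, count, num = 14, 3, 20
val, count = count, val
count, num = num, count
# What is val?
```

Answer: 3

Derivation:
Trace (tracking val):
val, count, num = (14, 3, 20)  # -> val = 14, count = 3, num = 20
val, count = (count, val)  # -> val = 3, count = 14
count, num = (num, count)  # -> count = 20, num = 14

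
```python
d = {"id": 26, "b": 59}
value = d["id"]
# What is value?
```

Answer: 26

Derivation:
Trace (tracking value):
d = {'id': 26, 'b': 59}  # -> d = {'id': 26, 'b': 59}
value = d['id']  # -> value = 26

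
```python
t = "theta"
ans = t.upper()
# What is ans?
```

Answer: 'THETA'

Derivation:
Trace (tracking ans):
t = 'theta'  # -> t = 'theta'
ans = t.upper()  # -> ans = 'THETA'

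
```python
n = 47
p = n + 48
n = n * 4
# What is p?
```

Answer: 95

Derivation:
Trace (tracking p):
n = 47  # -> n = 47
p = n + 48  # -> p = 95
n = n * 4  # -> n = 188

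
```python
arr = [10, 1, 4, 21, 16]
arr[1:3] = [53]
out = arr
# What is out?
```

Answer: [10, 53, 21, 16]

Derivation:
Trace (tracking out):
arr = [10, 1, 4, 21, 16]  # -> arr = [10, 1, 4, 21, 16]
arr[1:3] = [53]  # -> arr = [10, 53, 21, 16]
out = arr  # -> out = [10, 53, 21, 16]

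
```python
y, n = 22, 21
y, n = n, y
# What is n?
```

Trace (tracking n):
y, n = (22, 21)  # -> y = 22, n = 21
y, n = (n, y)  # -> y = 21, n = 22

Answer: 22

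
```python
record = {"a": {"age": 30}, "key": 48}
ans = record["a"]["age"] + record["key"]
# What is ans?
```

Answer: 78

Derivation:
Trace (tracking ans):
record = {'a': {'age': 30}, 'key': 48}  # -> record = {'a': {'age': 30}, 'key': 48}
ans = record['a']['age'] + record['key']  # -> ans = 78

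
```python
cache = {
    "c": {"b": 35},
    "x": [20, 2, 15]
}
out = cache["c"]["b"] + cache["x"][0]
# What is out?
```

Answer: 55

Derivation:
Trace (tracking out):
cache = {'c': {'b': 35}, 'x': [20, 2, 15]}  # -> cache = {'c': {'b': 35}, 'x': [20, 2, 15]}
out = cache['c']['b'] + cache['x'][0]  # -> out = 55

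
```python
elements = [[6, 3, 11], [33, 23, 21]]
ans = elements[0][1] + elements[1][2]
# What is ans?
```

Trace (tracking ans):
elements = [[6, 3, 11], [33, 23, 21]]  # -> elements = [[6, 3, 11], [33, 23, 21]]
ans = elements[0][1] + elements[1][2]  # -> ans = 24

Answer: 24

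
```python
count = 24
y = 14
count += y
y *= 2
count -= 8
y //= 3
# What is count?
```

Answer: 30

Derivation:
Trace (tracking count):
count = 24  # -> count = 24
y = 14  # -> y = 14
count += y  # -> count = 38
y *= 2  # -> y = 28
count -= 8  # -> count = 30
y //= 3  # -> y = 9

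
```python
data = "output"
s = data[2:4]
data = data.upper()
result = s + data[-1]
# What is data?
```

Trace (tracking data):
data = 'output'  # -> data = 'output'
s = data[2:4]  # -> s = 'tp'
data = data.upper()  # -> data = 'OUTPUT'
result = s + data[-1]  # -> result = 'tpT'

Answer: 'OUTPUT'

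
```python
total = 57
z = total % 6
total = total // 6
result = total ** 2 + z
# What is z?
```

Trace (tracking z):
total = 57  # -> total = 57
z = total % 6  # -> z = 3
total = total // 6  # -> total = 9
result = total ** 2 + z  # -> result = 84

Answer: 3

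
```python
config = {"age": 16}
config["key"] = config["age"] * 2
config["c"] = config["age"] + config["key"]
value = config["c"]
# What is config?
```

Answer: {'age': 16, 'key': 32, 'c': 48}

Derivation:
Trace (tracking config):
config = {'age': 16}  # -> config = {'age': 16}
config['key'] = config['age'] * 2  # -> config = {'age': 16, 'key': 32}
config['c'] = config['age'] + config['key']  # -> config = {'age': 16, 'key': 32, 'c': 48}
value = config['c']  # -> value = 48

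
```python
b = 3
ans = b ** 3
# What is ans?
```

Answer: 27

Derivation:
Trace (tracking ans):
b = 3  # -> b = 3
ans = b ** 3  # -> ans = 27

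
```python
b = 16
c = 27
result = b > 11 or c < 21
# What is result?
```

Answer: True

Derivation:
Trace (tracking result):
b = 16  # -> b = 16
c = 27  # -> c = 27
result = b > 11 or c < 21  # -> result = True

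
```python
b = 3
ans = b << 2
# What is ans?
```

Answer: 12

Derivation:
Trace (tracking ans):
b = 3  # -> b = 3
ans = b << 2  # -> ans = 12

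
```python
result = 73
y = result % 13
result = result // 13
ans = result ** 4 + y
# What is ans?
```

Answer: 633

Derivation:
Trace (tracking ans):
result = 73  # -> result = 73
y = result % 13  # -> y = 8
result = result // 13  # -> result = 5
ans = result ** 4 + y  # -> ans = 633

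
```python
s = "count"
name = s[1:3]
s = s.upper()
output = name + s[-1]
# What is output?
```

Trace (tracking output):
s = 'count'  # -> s = 'count'
name = s[1:3]  # -> name = 'ou'
s = s.upper()  # -> s = 'COUNT'
output = name + s[-1]  # -> output = 'ouT'

Answer: 'ouT'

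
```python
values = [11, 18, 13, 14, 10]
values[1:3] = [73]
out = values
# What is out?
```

Answer: [11, 73, 14, 10]

Derivation:
Trace (tracking out):
values = [11, 18, 13, 14, 10]  # -> values = [11, 18, 13, 14, 10]
values[1:3] = [73]  # -> values = [11, 73, 14, 10]
out = values  # -> out = [11, 73, 14, 10]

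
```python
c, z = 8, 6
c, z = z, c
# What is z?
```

Answer: 8

Derivation:
Trace (tracking z):
c, z = (8, 6)  # -> c = 8, z = 6
c, z = (z, c)  # -> c = 6, z = 8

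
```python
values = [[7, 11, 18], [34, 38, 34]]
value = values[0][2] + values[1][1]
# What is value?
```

Answer: 56

Derivation:
Trace (tracking value):
values = [[7, 11, 18], [34, 38, 34]]  # -> values = [[7, 11, 18], [34, 38, 34]]
value = values[0][2] + values[1][1]  # -> value = 56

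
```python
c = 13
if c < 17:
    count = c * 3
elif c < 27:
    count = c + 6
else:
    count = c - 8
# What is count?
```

Answer: 39

Derivation:
Trace (tracking count):
c = 13  # -> c = 13
if c < 17:  # condition is True
    count = c * 3  # -> count = 39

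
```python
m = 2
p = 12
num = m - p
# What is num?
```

Answer: -10

Derivation:
Trace (tracking num):
m = 2  # -> m = 2
p = 12  # -> p = 12
num = m - p  # -> num = -10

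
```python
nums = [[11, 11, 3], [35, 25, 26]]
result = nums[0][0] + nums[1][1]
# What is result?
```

Trace (tracking result):
nums = [[11, 11, 3], [35, 25, 26]]  # -> nums = [[11, 11, 3], [35, 25, 26]]
result = nums[0][0] + nums[1][1]  # -> result = 36

Answer: 36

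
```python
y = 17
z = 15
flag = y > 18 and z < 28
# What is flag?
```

Answer: False

Derivation:
Trace (tracking flag):
y = 17  # -> y = 17
z = 15  # -> z = 15
flag = y > 18 and z < 28  # -> flag = False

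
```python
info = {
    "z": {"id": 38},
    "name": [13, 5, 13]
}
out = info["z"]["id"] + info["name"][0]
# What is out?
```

Trace (tracking out):
info = {'z': {'id': 38}, 'name': [13, 5, 13]}  # -> info = {'z': {'id': 38}, 'name': [13, 5, 13]}
out = info['z']['id'] + info['name'][0]  # -> out = 51

Answer: 51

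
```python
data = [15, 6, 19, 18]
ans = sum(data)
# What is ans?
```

Answer: 58

Derivation:
Trace (tracking ans):
data = [15, 6, 19, 18]  # -> data = [15, 6, 19, 18]
ans = sum(data)  # -> ans = 58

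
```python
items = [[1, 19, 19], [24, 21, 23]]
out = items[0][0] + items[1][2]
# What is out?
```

Trace (tracking out):
items = [[1, 19, 19], [24, 21, 23]]  # -> items = [[1, 19, 19], [24, 21, 23]]
out = items[0][0] + items[1][2]  # -> out = 24

Answer: 24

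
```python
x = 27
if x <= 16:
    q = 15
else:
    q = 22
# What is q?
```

Trace (tracking q):
x = 27  # -> x = 27
if x <= 16:  # condition is False
else:
    q = 22  # -> q = 22

Answer: 22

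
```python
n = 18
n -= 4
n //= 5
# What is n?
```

Answer: 2

Derivation:
Trace (tracking n):
n = 18  # -> n = 18
n -= 4  # -> n = 14
n //= 5  # -> n = 2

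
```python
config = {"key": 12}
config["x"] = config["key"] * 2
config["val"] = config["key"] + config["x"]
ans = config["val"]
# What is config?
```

Trace (tracking config):
config = {'key': 12}  # -> config = {'key': 12}
config['x'] = config['key'] * 2  # -> config = {'key': 12, 'x': 24}
config['val'] = config['key'] + config['x']  # -> config = {'key': 12, 'x': 24, 'val': 36}
ans = config['val']  # -> ans = 36

Answer: {'key': 12, 'x': 24, 'val': 36}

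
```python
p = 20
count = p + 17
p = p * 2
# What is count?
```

Trace (tracking count):
p = 20  # -> p = 20
count = p + 17  # -> count = 37
p = p * 2  # -> p = 40

Answer: 37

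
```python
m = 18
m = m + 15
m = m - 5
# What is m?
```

Trace (tracking m):
m = 18  # -> m = 18
m = m + 15  # -> m = 33
m = m - 5  # -> m = 28

Answer: 28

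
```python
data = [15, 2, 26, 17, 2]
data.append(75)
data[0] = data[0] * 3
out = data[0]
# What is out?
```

Answer: 45

Derivation:
Trace (tracking out):
data = [15, 2, 26, 17, 2]  # -> data = [15, 2, 26, 17, 2]
data.append(75)  # -> data = [15, 2, 26, 17, 2, 75]
data[0] = data[0] * 3  # -> data = [45, 2, 26, 17, 2, 75]
out = data[0]  # -> out = 45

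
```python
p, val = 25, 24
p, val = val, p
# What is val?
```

Trace (tracking val):
p, val = (25, 24)  # -> p = 25, val = 24
p, val = (val, p)  # -> p = 24, val = 25

Answer: 25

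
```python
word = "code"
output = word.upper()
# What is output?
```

Answer: 'CODE'

Derivation:
Trace (tracking output):
word = 'code'  # -> word = 'code'
output = word.upper()  # -> output = 'CODE'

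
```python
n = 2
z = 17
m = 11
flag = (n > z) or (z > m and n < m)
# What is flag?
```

Answer: True

Derivation:
Trace (tracking flag):
n = 2  # -> n = 2
z = 17  # -> z = 17
m = 11  # -> m = 11
flag = n > z or (z > m and n < m)  # -> flag = True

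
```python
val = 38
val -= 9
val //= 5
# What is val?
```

Answer: 5

Derivation:
Trace (tracking val):
val = 38  # -> val = 38
val -= 9  # -> val = 29
val //= 5  # -> val = 5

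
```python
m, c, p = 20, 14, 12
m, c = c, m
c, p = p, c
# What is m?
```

Answer: 14

Derivation:
Trace (tracking m):
m, c, p = (20, 14, 12)  # -> m = 20, c = 14, p = 12
m, c = (c, m)  # -> m = 14, c = 20
c, p = (p, c)  # -> c = 12, p = 20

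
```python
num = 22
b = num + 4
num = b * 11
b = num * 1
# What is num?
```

Trace (tracking num):
num = 22  # -> num = 22
b = num + 4  # -> b = 26
num = b * 11  # -> num = 286
b = num * 1  # -> b = 286

Answer: 286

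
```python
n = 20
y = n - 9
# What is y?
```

Trace (tracking y):
n = 20  # -> n = 20
y = n - 9  # -> y = 11

Answer: 11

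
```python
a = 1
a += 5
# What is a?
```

Trace (tracking a):
a = 1  # -> a = 1
a += 5  # -> a = 6

Answer: 6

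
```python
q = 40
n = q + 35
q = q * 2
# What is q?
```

Answer: 80

Derivation:
Trace (tracking q):
q = 40  # -> q = 40
n = q + 35  # -> n = 75
q = q * 2  # -> q = 80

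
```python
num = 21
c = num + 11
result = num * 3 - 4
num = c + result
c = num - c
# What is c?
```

Trace (tracking c):
num = 21  # -> num = 21
c = num + 11  # -> c = 32
result = num * 3 - 4  # -> result = 59
num = c + result  # -> num = 91
c = num - c  # -> c = 59

Answer: 59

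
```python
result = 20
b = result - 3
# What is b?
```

Trace (tracking b):
result = 20  # -> result = 20
b = result - 3  # -> b = 17

Answer: 17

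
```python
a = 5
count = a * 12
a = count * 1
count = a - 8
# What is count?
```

Answer: 52

Derivation:
Trace (tracking count):
a = 5  # -> a = 5
count = a * 12  # -> count = 60
a = count * 1  # -> a = 60
count = a - 8  # -> count = 52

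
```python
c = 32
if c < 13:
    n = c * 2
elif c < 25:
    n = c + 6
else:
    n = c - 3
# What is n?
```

Trace (tracking n):
c = 32  # -> c = 32
if c < 13:  # condition is False
elif c < 25:  # condition is False
else:
    n = c - 3  # -> n = 29

Answer: 29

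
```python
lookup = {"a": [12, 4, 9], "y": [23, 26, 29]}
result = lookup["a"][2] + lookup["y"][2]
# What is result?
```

Trace (tracking result):
lookup = {'a': [12, 4, 9], 'y': [23, 26, 29]}  # -> lookup = {'a': [12, 4, 9], 'y': [23, 26, 29]}
result = lookup['a'][2] + lookup['y'][2]  # -> result = 38

Answer: 38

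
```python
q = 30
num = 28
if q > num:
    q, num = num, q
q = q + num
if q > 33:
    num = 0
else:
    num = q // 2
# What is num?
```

Answer: 0

Derivation:
Trace (tracking num):
q = 30  # -> q = 30
num = 28  # -> num = 28
if q > num:  # condition is True
    q, num = (num, q)  # -> q = 28, num = 30
q = q + num  # -> q = 58
if q > 33:  # condition is True
    num = 0  # -> num = 0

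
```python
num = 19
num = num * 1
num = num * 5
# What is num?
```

Trace (tracking num):
num = 19  # -> num = 19
num = num * 1  # -> num = 19
num = num * 5  # -> num = 95

Answer: 95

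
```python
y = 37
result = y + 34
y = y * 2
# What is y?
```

Trace (tracking y):
y = 37  # -> y = 37
result = y + 34  # -> result = 71
y = y * 2  # -> y = 74

Answer: 74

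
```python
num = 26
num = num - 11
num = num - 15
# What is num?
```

Trace (tracking num):
num = 26  # -> num = 26
num = num - 11  # -> num = 15
num = num - 15  # -> num = 0

Answer: 0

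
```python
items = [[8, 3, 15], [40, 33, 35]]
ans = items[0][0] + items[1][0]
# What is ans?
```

Answer: 48

Derivation:
Trace (tracking ans):
items = [[8, 3, 15], [40, 33, 35]]  # -> items = [[8, 3, 15], [40, 33, 35]]
ans = items[0][0] + items[1][0]  # -> ans = 48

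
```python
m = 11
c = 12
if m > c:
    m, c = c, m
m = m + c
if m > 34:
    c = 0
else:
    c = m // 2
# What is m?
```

Answer: 23

Derivation:
Trace (tracking m):
m = 11  # -> m = 11
c = 12  # -> c = 12
if m > c:  # condition is False
m = m + c  # -> m = 23
if m > 34:  # condition is False
else:
    c = m // 2  # -> c = 11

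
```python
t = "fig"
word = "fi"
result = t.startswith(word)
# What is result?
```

Trace (tracking result):
t = 'fig'  # -> t = 'fig'
word = 'fi'  # -> word = 'fi'
result = t.startswith(word)  # -> result = True

Answer: True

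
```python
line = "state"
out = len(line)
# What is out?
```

Trace (tracking out):
line = 'state'  # -> line = 'state'
out = len(line)  # -> out = 5

Answer: 5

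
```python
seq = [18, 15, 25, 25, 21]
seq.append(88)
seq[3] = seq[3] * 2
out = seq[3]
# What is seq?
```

Trace (tracking seq):
seq = [18, 15, 25, 25, 21]  # -> seq = [18, 15, 25, 25, 21]
seq.append(88)  # -> seq = [18, 15, 25, 25, 21, 88]
seq[3] = seq[3] * 2  # -> seq = [18, 15, 25, 50, 21, 88]
out = seq[3]  # -> out = 50

Answer: [18, 15, 25, 50, 21, 88]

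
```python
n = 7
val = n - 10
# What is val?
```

Trace (tracking val):
n = 7  # -> n = 7
val = n - 10  # -> val = -3

Answer: -3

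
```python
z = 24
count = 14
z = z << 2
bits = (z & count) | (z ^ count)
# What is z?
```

Answer: 96

Derivation:
Trace (tracking z):
z = 24  # -> z = 24
count = 14  # -> count = 14
z = z << 2  # -> z = 96
bits = z & count | z ^ count  # -> bits = 110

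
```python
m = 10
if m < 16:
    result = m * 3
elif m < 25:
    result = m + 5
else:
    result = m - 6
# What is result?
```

Trace (tracking result):
m = 10  # -> m = 10
if m < 16:  # condition is True
    result = m * 3  # -> result = 30

Answer: 30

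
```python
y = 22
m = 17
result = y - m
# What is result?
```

Trace (tracking result):
y = 22  # -> y = 22
m = 17  # -> m = 17
result = y - m  # -> result = 5

Answer: 5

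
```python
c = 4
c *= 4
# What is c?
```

Trace (tracking c):
c = 4  # -> c = 4
c *= 4  # -> c = 16

Answer: 16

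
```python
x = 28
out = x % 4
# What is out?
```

Answer: 0

Derivation:
Trace (tracking out):
x = 28  # -> x = 28
out = x % 4  # -> out = 0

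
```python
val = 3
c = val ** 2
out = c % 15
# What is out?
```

Answer: 9

Derivation:
Trace (tracking out):
val = 3  # -> val = 3
c = val ** 2  # -> c = 9
out = c % 15  # -> out = 9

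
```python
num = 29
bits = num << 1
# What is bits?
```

Trace (tracking bits):
num = 29  # -> num = 29
bits = num << 1  # -> bits = 58

Answer: 58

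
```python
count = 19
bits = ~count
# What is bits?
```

Answer: -20

Derivation:
Trace (tracking bits):
count = 19  # -> count = 19
bits = ~count  # -> bits = -20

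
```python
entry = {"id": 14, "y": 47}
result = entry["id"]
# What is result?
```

Answer: 14

Derivation:
Trace (tracking result):
entry = {'id': 14, 'y': 47}  # -> entry = {'id': 14, 'y': 47}
result = entry['id']  # -> result = 14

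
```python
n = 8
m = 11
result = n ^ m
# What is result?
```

Answer: 3

Derivation:
Trace (tracking result):
n = 8  # -> n = 8
m = 11  # -> m = 11
result = n ^ m  # -> result = 3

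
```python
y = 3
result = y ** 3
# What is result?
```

Answer: 27

Derivation:
Trace (tracking result):
y = 3  # -> y = 3
result = y ** 3  # -> result = 27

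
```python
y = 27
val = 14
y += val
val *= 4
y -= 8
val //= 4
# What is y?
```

Answer: 33

Derivation:
Trace (tracking y):
y = 27  # -> y = 27
val = 14  # -> val = 14
y += val  # -> y = 41
val *= 4  # -> val = 56
y -= 8  # -> y = 33
val //= 4  # -> val = 14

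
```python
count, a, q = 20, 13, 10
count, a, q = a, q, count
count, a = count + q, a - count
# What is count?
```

Answer: 33

Derivation:
Trace (tracking count):
count, a, q = (20, 13, 10)  # -> count = 20, a = 13, q = 10
count, a, q = (a, q, count)  # -> count = 13, a = 10, q = 20
count, a = (count + q, a - count)  # -> count = 33, a = -3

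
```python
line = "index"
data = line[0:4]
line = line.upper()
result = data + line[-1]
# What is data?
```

Answer: 'inde'

Derivation:
Trace (tracking data):
line = 'index'  # -> line = 'index'
data = line[0:4]  # -> data = 'inde'
line = line.upper()  # -> line = 'INDEX'
result = data + line[-1]  # -> result = 'indeX'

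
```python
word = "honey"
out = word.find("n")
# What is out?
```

Answer: 2

Derivation:
Trace (tracking out):
word = 'honey'  # -> word = 'honey'
out = word.find('n')  # -> out = 2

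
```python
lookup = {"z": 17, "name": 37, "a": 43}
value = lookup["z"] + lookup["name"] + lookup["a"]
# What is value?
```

Answer: 97

Derivation:
Trace (tracking value):
lookup = {'z': 17, 'name': 37, 'a': 43}  # -> lookup = {'z': 17, 'name': 37, 'a': 43}
value = lookup['z'] + lookup['name'] + lookup['a']  # -> value = 97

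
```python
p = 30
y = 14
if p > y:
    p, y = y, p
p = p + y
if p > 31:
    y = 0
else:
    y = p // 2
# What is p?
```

Answer: 44

Derivation:
Trace (tracking p):
p = 30  # -> p = 30
y = 14  # -> y = 14
if p > y:  # condition is True
    p, y = (y, p)  # -> p = 14, y = 30
p = p + y  # -> p = 44
if p > 31:  # condition is True
    y = 0  # -> y = 0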